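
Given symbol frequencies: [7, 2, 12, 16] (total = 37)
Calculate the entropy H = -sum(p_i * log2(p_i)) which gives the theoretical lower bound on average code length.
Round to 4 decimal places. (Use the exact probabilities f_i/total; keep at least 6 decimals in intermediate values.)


Per-symbol terms -p_i * log2(p_i) with p_i = f_i/37:
  p = 7/37 = 0.189189: log2(p) = -2.402098, -p*log2(p) = 0.454451
  p = 2/37 = 0.054054: log2(p) = -4.209453, -p*log2(p) = 0.227538
  p = 12/37 = 0.324324: log2(p) = -1.624491, -p*log2(p) = 0.526862
  p = 16/37 = 0.432432: log2(p) = -1.209453, -p*log2(p) = 0.523007
H = 0.454451 + 0.227538 + 0.526862 + 0.523007 = 1.731858

H = 1.7319 bits/symbol


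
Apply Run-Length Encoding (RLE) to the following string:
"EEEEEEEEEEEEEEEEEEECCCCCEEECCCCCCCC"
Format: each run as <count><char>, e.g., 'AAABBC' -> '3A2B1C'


Scanning runs left to right:
  i=0: run of 'E' x 19 -> '19E'
  i=19: run of 'C' x 5 -> '5C'
  i=24: run of 'E' x 3 -> '3E'
  i=27: run of 'C' x 8 -> '8C'

RLE = 19E5C3E8C


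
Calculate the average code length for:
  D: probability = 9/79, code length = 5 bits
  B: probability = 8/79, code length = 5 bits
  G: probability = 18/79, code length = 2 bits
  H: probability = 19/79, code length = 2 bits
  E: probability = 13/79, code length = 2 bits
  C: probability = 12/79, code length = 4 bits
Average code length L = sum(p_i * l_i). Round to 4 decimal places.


Weighted contributions p_i * l_i:
  D: (9/79) * 5 = 45/79
  B: (8/79) * 5 = 40/79
  G: (18/79) * 2 = 36/79
  H: (19/79) * 2 = 38/79
  E: (13/79) * 2 = 26/79
  C: (12/79) * 4 = 48/79
Sum = (45 + 40 + 36 + 38 + 26 + 48)/79 = 233/79

L = 233/79 = 2.9494 bits/symbol


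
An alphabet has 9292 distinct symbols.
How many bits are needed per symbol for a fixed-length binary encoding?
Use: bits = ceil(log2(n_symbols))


log2(9292) = 13.1818
Bracket: 2^13 = 8192 < 9292 <= 2^14 = 16384
So ceil(log2(9292)) = 14

bits = ceil(log2(9292)) = ceil(13.1818) = 14 bits


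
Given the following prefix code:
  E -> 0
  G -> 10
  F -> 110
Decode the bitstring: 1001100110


Decoding step by step:
Bits 10 -> G
Bits 0 -> E
Bits 110 -> F
Bits 0 -> E
Bits 110 -> F


Decoded message: GEFEF


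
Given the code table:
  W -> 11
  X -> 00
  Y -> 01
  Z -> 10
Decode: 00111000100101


Decoding:
00 -> X
11 -> W
10 -> Z
00 -> X
10 -> Z
01 -> Y
01 -> Y


Result: XWZXZYY


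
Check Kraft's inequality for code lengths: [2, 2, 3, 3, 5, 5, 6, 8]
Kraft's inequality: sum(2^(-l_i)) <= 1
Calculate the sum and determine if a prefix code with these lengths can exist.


Sum = 2^(-2) + 2^(-2) + 2^(-3) + 2^(-3) + 2^(-5) + 2^(-5) + 2^(-6) + 2^(-8)
    = 0.25 + 0.25 + 0.125 + 0.125 + 0.03125 + 0.03125 + 0.015625 + 0.00390625
    = 213/256 = 0.83203125
Since 0.83203125 <= 1, Kraft's inequality IS satisfied.
A prefix code with these lengths CAN exist.

Kraft sum = 0.83203125. Satisfied.


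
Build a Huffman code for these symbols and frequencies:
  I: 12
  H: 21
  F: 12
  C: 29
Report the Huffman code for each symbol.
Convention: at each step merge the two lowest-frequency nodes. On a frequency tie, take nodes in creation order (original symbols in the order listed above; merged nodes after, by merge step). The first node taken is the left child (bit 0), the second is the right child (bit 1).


Huffman tree construction:
Step 1: Merge I(12) + F(12) = 24
Step 2: Merge H(21) + (I+F)(24) = 45
Step 3: Merge C(29) + (H+(I+F))(45) = 74
Read each symbol's code off the tree from the root (left child = 0, right child = 1).

Codes:
  I: 110 (length 3)
  H: 10 (length 2)
  F: 111 (length 3)
  C: 0 (length 1)
Average code length: 143/74 = 1.9324 bits/symbol


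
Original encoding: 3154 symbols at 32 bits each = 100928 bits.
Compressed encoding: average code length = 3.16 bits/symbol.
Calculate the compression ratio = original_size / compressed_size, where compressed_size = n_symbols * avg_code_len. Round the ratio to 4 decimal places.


original_size = n_symbols * orig_bits = 3154 * 32 = 100928 bits
compressed_size = n_symbols * avg_code_len = 3154 * 3.16 = 9966.64 bits
ratio = original_size / compressed_size = 100928 / 9966.64 = 10.1266

Compression ratio = 10.1266


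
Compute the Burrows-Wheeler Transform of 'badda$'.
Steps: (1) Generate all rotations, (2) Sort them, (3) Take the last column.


Rotations (sorted):
  0: $badda -> last char: a
  1: a$badd -> last char: d
  2: adda$b -> last char: b
  3: badda$ -> last char: $
  4: da$bad -> last char: d
  5: dda$ba -> last char: a


BWT = adb$da


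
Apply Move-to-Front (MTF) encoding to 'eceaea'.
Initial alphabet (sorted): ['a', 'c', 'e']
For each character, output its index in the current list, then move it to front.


MTF encoding:
'e': index 2 in ['a', 'c', 'e'] -> ['e', 'a', 'c']
'c': index 2 in ['e', 'a', 'c'] -> ['c', 'e', 'a']
'e': index 1 in ['c', 'e', 'a'] -> ['e', 'c', 'a']
'a': index 2 in ['e', 'c', 'a'] -> ['a', 'e', 'c']
'e': index 1 in ['a', 'e', 'c'] -> ['e', 'a', 'c']
'a': index 1 in ['e', 'a', 'c'] -> ['a', 'e', 'c']


Output: [2, 2, 1, 2, 1, 1]


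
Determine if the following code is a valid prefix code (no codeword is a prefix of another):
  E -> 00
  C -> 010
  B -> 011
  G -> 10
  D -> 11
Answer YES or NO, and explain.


Checking each pair (does one codeword prefix another?):
  E='00' vs C='010': no prefix
  E='00' vs B='011': no prefix
  E='00' vs G='10': no prefix
  E='00' vs D='11': no prefix
  C='010' vs E='00': no prefix
  C='010' vs B='011': no prefix
  C='010' vs G='10': no prefix
  C='010' vs D='11': no prefix
  B='011' vs E='00': no prefix
  B='011' vs C='010': no prefix
  B='011' vs G='10': no prefix
  B='011' vs D='11': no prefix
  G='10' vs E='00': no prefix
  G='10' vs C='010': no prefix
  G='10' vs B='011': no prefix
  G='10' vs D='11': no prefix
  D='11' vs E='00': no prefix
  D='11' vs C='010': no prefix
  D='11' vs B='011': no prefix
  D='11' vs G='10': no prefix
No violation found over all pairs.

YES -- this is a valid prefix code. No codeword is a prefix of any other codeword.


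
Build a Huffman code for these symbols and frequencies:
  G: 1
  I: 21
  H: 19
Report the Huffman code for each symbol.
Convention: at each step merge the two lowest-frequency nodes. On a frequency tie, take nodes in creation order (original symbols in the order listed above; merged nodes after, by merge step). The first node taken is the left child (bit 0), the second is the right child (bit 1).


Huffman tree construction:
Step 1: Merge G(1) + H(19) = 20
Step 2: Merge (G+H)(20) + I(21) = 41
Read each symbol's code off the tree from the root (left child = 0, right child = 1).

Codes:
  G: 00 (length 2)
  I: 1 (length 1)
  H: 01 (length 2)
Average code length: 61/41 = 1.4878 bits/symbol


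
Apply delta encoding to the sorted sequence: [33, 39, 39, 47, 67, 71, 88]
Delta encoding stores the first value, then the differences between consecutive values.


First value: 33
Deltas:
  39 - 33 = 6
  39 - 39 = 0
  47 - 39 = 8
  67 - 47 = 20
  71 - 67 = 4
  88 - 71 = 17


Delta encoded: [33, 6, 0, 8, 20, 4, 17]


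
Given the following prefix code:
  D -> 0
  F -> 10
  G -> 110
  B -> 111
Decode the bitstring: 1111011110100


Decoding step by step:
Bits 111 -> B
Bits 10 -> F
Bits 111 -> B
Bits 10 -> F
Bits 10 -> F
Bits 0 -> D


Decoded message: BFBFFD


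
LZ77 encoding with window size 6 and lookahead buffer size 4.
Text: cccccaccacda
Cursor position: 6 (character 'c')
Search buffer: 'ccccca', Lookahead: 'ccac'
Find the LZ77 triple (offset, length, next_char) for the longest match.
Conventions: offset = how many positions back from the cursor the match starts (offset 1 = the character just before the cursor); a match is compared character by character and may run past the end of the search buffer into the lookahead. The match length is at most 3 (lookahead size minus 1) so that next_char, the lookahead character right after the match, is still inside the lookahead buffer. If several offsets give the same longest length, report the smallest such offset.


Try each offset into the search buffer:
  offset=1 (pos 5, char 'a'): match length 0
  offset=2 (pos 4, char 'c'): match length 1
  offset=3 (pos 3, char 'c'): match length 3
  offset=4 (pos 2, char 'c'): match length 2
  offset=5 (pos 1, char 'c'): match length 2
  offset=6 (pos 0, char 'c'): match length 2
Longest match has length 3 at offset 3.
next_char = character at position 6 + 3 = 9 -> 'c'

Best match: offset=3, length=3 (matching 'cca' starting at position 3)
LZ77 triple: (3, 3, 'c')


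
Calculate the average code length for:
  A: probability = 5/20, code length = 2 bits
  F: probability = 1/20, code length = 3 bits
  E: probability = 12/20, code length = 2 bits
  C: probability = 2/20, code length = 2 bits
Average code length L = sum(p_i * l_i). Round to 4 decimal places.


Weighted contributions p_i * l_i:
  A: (5/20) * 2 = 10/20
  F: (1/20) * 3 = 3/20
  E: (12/20) * 2 = 24/20
  C: (2/20) * 2 = 4/20
Sum = (10 + 3 + 24 + 4)/20 = 41/20

L = 41/20 = 2.0500 bits/symbol


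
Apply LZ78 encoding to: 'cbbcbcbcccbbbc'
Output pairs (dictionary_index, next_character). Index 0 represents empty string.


LZ78 encoding steps:
Dictionary: {0: ''}
Step 1: w='' (idx 0), next='c' -> output (0, 'c'), add 'c' as idx 1
Step 2: w='' (idx 0), next='b' -> output (0, 'b'), add 'b' as idx 2
Step 3: w='b' (idx 2), next='c' -> output (2, 'c'), add 'bc' as idx 3
Step 4: w='bc' (idx 3), next='b' -> output (3, 'b'), add 'bcb' as idx 4
Step 5: w='c' (idx 1), next='c' -> output (1, 'c'), add 'cc' as idx 5
Step 6: w='c' (idx 1), next='b' -> output (1, 'b'), add 'cb' as idx 6
Step 7: w='b' (idx 2), next='b' -> output (2, 'b'), add 'bb' as idx 7
Step 8: w='c' (idx 1), end of input -> output (1, '')


Encoded: [(0, 'c'), (0, 'b'), (2, 'c'), (3, 'b'), (1, 'c'), (1, 'b'), (2, 'b'), (1, '')]


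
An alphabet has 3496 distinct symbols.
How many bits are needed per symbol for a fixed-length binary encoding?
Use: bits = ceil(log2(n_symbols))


log2(3496) = 11.7715
Bracket: 2^11 = 2048 < 3496 <= 2^12 = 4096
So ceil(log2(3496)) = 12

bits = ceil(log2(3496)) = ceil(11.7715) = 12 bits


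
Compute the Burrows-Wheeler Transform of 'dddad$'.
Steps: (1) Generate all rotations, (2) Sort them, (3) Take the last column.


Rotations (sorted):
  0: $dddad -> last char: d
  1: ad$ddd -> last char: d
  2: d$ddda -> last char: a
  3: dad$dd -> last char: d
  4: ddad$d -> last char: d
  5: dddad$ -> last char: $


BWT = ddadd$


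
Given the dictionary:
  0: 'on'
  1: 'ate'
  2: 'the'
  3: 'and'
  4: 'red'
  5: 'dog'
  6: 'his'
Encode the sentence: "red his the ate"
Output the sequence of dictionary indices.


Look up each word in the dictionary:
  'red' -> 4
  'his' -> 6
  'the' -> 2
  'ate' -> 1

Encoded: [4, 6, 2, 1]


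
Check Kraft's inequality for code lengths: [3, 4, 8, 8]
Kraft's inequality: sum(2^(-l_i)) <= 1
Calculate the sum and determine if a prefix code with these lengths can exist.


Sum = 2^(-3) + 2^(-4) + 2^(-8) + 2^(-8)
    = 0.125 + 0.0625 + 0.00390625 + 0.00390625
    = 50/256 = 0.1953125
Since 0.1953125 <= 1, Kraft's inequality IS satisfied.
A prefix code with these lengths CAN exist.

Kraft sum = 0.1953125. Satisfied.


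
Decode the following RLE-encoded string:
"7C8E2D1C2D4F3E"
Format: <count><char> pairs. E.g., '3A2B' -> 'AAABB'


Expanding each <count><char> pair:
  7C -> 'CCCCCCC'
  8E -> 'EEEEEEEE'
  2D -> 'DD'
  1C -> 'C'
  2D -> 'DD'
  4F -> 'FFFF'
  3E -> 'EEE'

Decoded = CCCCCCCEEEEEEEEDDCDDFFFFEEE


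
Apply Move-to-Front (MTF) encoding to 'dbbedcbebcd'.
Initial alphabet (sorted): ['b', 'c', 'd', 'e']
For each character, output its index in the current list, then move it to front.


MTF encoding:
'd': index 2 in ['b', 'c', 'd', 'e'] -> ['d', 'b', 'c', 'e']
'b': index 1 in ['d', 'b', 'c', 'e'] -> ['b', 'd', 'c', 'e']
'b': index 0 in ['b', 'd', 'c', 'e'] -> ['b', 'd', 'c', 'e']
'e': index 3 in ['b', 'd', 'c', 'e'] -> ['e', 'b', 'd', 'c']
'd': index 2 in ['e', 'b', 'd', 'c'] -> ['d', 'e', 'b', 'c']
'c': index 3 in ['d', 'e', 'b', 'c'] -> ['c', 'd', 'e', 'b']
'b': index 3 in ['c', 'd', 'e', 'b'] -> ['b', 'c', 'd', 'e']
'e': index 3 in ['b', 'c', 'd', 'e'] -> ['e', 'b', 'c', 'd']
'b': index 1 in ['e', 'b', 'c', 'd'] -> ['b', 'e', 'c', 'd']
'c': index 2 in ['b', 'e', 'c', 'd'] -> ['c', 'b', 'e', 'd']
'd': index 3 in ['c', 'b', 'e', 'd'] -> ['d', 'c', 'b', 'e']


Output: [2, 1, 0, 3, 2, 3, 3, 3, 1, 2, 3]


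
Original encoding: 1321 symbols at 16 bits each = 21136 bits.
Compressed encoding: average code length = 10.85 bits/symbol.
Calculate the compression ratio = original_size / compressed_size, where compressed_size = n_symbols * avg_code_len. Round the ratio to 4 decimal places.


original_size = n_symbols * orig_bits = 1321 * 16 = 21136 bits
compressed_size = n_symbols * avg_code_len = 1321 * 10.85 = 14332.85 bits
ratio = original_size / compressed_size = 21136 / 14332.85 = 1.4747

Compression ratio = 1.4747


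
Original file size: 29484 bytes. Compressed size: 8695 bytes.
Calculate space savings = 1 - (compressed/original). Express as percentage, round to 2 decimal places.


ratio = compressed/original = 8695/29484 = 0.294906
savings = 1 - ratio = 1 - 0.294906 = 0.705094
as a percentage: 0.705094 * 100 = 70.51%

Space savings = 1 - 8695/29484 = 70.51%


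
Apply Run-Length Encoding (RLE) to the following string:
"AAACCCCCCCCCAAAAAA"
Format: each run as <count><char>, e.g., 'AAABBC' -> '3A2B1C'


Scanning runs left to right:
  i=0: run of 'A' x 3 -> '3A'
  i=3: run of 'C' x 9 -> '9C'
  i=12: run of 'A' x 6 -> '6A'

RLE = 3A9C6A


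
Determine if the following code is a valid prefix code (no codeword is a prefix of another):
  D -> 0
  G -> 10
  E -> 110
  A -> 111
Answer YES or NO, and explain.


Checking each pair (does one codeword prefix another?):
  D='0' vs G='10': no prefix
  D='0' vs E='110': no prefix
  D='0' vs A='111': no prefix
  G='10' vs D='0': no prefix
  G='10' vs E='110': no prefix
  G='10' vs A='111': no prefix
  E='110' vs D='0': no prefix
  E='110' vs G='10': no prefix
  E='110' vs A='111': no prefix
  A='111' vs D='0': no prefix
  A='111' vs G='10': no prefix
  A='111' vs E='110': no prefix
No violation found over all pairs.

YES -- this is a valid prefix code. No codeword is a prefix of any other codeword.


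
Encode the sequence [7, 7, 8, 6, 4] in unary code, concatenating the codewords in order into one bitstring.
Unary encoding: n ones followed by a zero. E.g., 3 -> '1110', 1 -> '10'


Encode each number as n ones followed by a terminating 0:
  7 -> 11111110 (8 bits)
  7 -> 11111110 (8 bits)
  8 -> 111111110 (9 bits)
  6 -> 1111110 (7 bits)
  4 -> 11110 (5 bits)
Total length = 8 + 8 + 9 + 7 + 5 = 37 bits.

Unary([7, 7, 8, 6, 4]) = 1111111011111110111111110111111011110 (37 bits)


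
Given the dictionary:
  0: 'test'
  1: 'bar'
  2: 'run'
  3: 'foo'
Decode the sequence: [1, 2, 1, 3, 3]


Look up each index in the dictionary:
  1 -> 'bar'
  2 -> 'run'
  1 -> 'bar'
  3 -> 'foo'
  3 -> 'foo'

Decoded: "bar run bar foo foo"


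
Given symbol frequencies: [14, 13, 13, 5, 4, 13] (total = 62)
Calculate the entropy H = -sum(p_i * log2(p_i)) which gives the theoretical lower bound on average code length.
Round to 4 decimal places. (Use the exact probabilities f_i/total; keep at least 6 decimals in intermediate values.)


Per-symbol terms -p_i * log2(p_i) with p_i = f_i/62:
  p = 14/62 = 0.225806: log2(p) = -2.146841, -p*log2(p) = 0.484771
  p = 13/62 = 0.209677: log2(p) = -2.253757, -p*log2(p) = 0.472562
  p = 13/62 = 0.209677: log2(p) = -2.253757, -p*log2(p) = 0.472562
  p = 5/62 = 0.080645: log2(p) = -3.632268, -p*log2(p) = 0.292925
  p = 4/62 = 0.064516: log2(p) = -3.954196, -p*log2(p) = 0.255109
  p = 13/62 = 0.209677: log2(p) = -2.253757, -p*log2(p) = 0.472562
H = 0.484771 + 0.472562 + 0.472562 + 0.292925 + 0.255109 + 0.472562 = 2.450491

H = 2.4505 bits/symbol


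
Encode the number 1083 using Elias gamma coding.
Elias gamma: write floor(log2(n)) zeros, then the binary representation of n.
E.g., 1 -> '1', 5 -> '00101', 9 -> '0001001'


num_bits = floor(log2(1083)) + 1 = 11
leading_zeros = num_bits - 1 = 10
binary(1083) = 10000111011

Elias gamma(1083) = '0000000000' + '10000111011' = 000000000010000111011 (21 bits)


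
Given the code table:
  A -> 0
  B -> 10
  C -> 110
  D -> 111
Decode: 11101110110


Decoding:
111 -> D
0 -> A
111 -> D
0 -> A
110 -> C


Result: DADAC


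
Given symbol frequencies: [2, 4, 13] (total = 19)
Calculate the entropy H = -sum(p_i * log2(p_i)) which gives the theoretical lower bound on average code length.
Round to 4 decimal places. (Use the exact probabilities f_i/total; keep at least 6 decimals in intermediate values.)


Per-symbol terms -p_i * log2(p_i) with p_i = f_i/19:
  p = 2/19 = 0.105263: log2(p) = -3.247928, -p*log2(p) = 0.341887
  p = 4/19 = 0.210526: log2(p) = -2.247928, -p*log2(p) = 0.473248
  p = 13/19 = 0.684211: log2(p) = -0.547488, -p*log2(p) = 0.374597
H = 0.341887 + 0.473248 + 0.374597 = 1.189732

H = 1.1897 bits/symbol


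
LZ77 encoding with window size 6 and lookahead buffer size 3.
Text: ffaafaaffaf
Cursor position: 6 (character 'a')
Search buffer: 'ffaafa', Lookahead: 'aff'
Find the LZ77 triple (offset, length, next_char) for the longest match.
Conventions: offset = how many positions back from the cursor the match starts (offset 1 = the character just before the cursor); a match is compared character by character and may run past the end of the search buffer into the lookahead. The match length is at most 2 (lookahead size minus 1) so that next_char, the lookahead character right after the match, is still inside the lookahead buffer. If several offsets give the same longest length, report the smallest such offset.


Try each offset into the search buffer:
  offset=1 (pos 5, char 'a'): match length 1
  offset=2 (pos 4, char 'f'): match length 0
  offset=3 (pos 3, char 'a'): match length 2
  offset=4 (pos 2, char 'a'): match length 1
  offset=5 (pos 1, char 'f'): match length 0
  offset=6 (pos 0, char 'f'): match length 0
Longest match has length 2 at offset 3.
next_char = character at position 6 + 2 = 8 -> 'f'

Best match: offset=3, length=2 (matching 'af' starting at position 3)
LZ77 triple: (3, 2, 'f')


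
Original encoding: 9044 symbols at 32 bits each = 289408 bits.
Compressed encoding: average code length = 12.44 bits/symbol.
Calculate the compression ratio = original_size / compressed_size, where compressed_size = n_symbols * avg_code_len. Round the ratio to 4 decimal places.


original_size = n_symbols * orig_bits = 9044 * 32 = 289408 bits
compressed_size = n_symbols * avg_code_len = 9044 * 12.44 = 112507.36 bits
ratio = original_size / compressed_size = 289408 / 112507.36 = 2.5723

Compression ratio = 2.5723


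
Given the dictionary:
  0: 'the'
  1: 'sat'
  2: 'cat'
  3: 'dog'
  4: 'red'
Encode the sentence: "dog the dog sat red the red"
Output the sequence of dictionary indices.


Look up each word in the dictionary:
  'dog' -> 3
  'the' -> 0
  'dog' -> 3
  'sat' -> 1
  'red' -> 4
  'the' -> 0
  'red' -> 4

Encoded: [3, 0, 3, 1, 4, 0, 4]


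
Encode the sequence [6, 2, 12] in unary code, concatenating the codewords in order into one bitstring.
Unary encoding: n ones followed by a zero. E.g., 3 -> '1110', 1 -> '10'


Encode each number as n ones followed by a terminating 0:
  6 -> 1111110 (7 bits)
  2 -> 110 (3 bits)
  12 -> 1111111111110 (13 bits)
Total length = 7 + 3 + 13 = 23 bits.

Unary([6, 2, 12]) = 11111101101111111111110 (23 bits)


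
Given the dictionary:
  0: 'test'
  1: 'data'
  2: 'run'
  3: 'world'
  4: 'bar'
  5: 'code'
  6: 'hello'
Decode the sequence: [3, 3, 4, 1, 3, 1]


Look up each index in the dictionary:
  3 -> 'world'
  3 -> 'world'
  4 -> 'bar'
  1 -> 'data'
  3 -> 'world'
  1 -> 'data'

Decoded: "world world bar data world data"


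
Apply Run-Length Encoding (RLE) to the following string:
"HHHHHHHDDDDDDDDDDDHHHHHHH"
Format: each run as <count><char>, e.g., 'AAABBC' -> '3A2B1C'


Scanning runs left to right:
  i=0: run of 'H' x 7 -> '7H'
  i=7: run of 'D' x 11 -> '11D'
  i=18: run of 'H' x 7 -> '7H'

RLE = 7H11D7H


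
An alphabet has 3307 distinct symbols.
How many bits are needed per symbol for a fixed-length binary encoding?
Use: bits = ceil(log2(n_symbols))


log2(3307) = 11.6913
Bracket: 2^11 = 2048 < 3307 <= 2^12 = 4096
So ceil(log2(3307)) = 12

bits = ceil(log2(3307)) = ceil(11.6913) = 12 bits


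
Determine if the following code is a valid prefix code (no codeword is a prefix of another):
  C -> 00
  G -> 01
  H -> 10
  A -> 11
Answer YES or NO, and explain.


Checking each pair (does one codeword prefix another?):
  C='00' vs G='01': no prefix
  C='00' vs H='10': no prefix
  C='00' vs A='11': no prefix
  G='01' vs C='00': no prefix
  G='01' vs H='10': no prefix
  G='01' vs A='11': no prefix
  H='10' vs C='00': no prefix
  H='10' vs G='01': no prefix
  H='10' vs A='11': no prefix
  A='11' vs C='00': no prefix
  A='11' vs G='01': no prefix
  A='11' vs H='10': no prefix
No violation found over all pairs.

YES -- this is a valid prefix code. No codeword is a prefix of any other codeword.


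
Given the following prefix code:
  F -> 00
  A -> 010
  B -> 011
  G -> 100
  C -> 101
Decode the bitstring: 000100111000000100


Decoding step by step:
Bits 00 -> F
Bits 010 -> A
Bits 011 -> B
Bits 100 -> G
Bits 00 -> F
Bits 00 -> F
Bits 100 -> G


Decoded message: FABGFFG


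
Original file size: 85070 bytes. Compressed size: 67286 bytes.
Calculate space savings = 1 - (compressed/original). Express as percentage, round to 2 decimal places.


ratio = compressed/original = 67286/85070 = 0.790949
savings = 1 - ratio = 1 - 0.790949 = 0.209051
as a percentage: 0.209051 * 100 = 20.91%

Space savings = 1 - 67286/85070 = 20.91%


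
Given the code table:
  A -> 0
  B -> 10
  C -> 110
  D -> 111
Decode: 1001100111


Decoding:
10 -> B
0 -> A
110 -> C
0 -> A
111 -> D


Result: BACAD


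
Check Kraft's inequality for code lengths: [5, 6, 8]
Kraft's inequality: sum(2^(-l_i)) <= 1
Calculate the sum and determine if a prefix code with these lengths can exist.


Sum = 2^(-5) + 2^(-6) + 2^(-8)
    = 0.03125 + 0.015625 + 0.00390625
    = 13/256 = 0.05078125
Since 0.05078125 <= 1, Kraft's inequality IS satisfied.
A prefix code with these lengths CAN exist.

Kraft sum = 0.05078125. Satisfied.


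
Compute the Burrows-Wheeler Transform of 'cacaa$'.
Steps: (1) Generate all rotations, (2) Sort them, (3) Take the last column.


Rotations (sorted):
  0: $cacaa -> last char: a
  1: a$caca -> last char: a
  2: aa$cac -> last char: c
  3: acaa$c -> last char: c
  4: caa$ca -> last char: a
  5: cacaa$ -> last char: $


BWT = aacca$


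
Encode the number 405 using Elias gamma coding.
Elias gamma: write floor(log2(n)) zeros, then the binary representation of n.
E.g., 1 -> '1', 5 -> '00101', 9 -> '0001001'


num_bits = floor(log2(405)) + 1 = 9
leading_zeros = num_bits - 1 = 8
binary(405) = 110010101

Elias gamma(405) = '00000000' + '110010101' = 00000000110010101 (17 bits)


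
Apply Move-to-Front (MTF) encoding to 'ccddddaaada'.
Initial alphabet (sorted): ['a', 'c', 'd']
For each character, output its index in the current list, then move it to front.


MTF encoding:
'c': index 1 in ['a', 'c', 'd'] -> ['c', 'a', 'd']
'c': index 0 in ['c', 'a', 'd'] -> ['c', 'a', 'd']
'd': index 2 in ['c', 'a', 'd'] -> ['d', 'c', 'a']
'd': index 0 in ['d', 'c', 'a'] -> ['d', 'c', 'a']
'd': index 0 in ['d', 'c', 'a'] -> ['d', 'c', 'a']
'd': index 0 in ['d', 'c', 'a'] -> ['d', 'c', 'a']
'a': index 2 in ['d', 'c', 'a'] -> ['a', 'd', 'c']
'a': index 0 in ['a', 'd', 'c'] -> ['a', 'd', 'c']
'a': index 0 in ['a', 'd', 'c'] -> ['a', 'd', 'c']
'd': index 1 in ['a', 'd', 'c'] -> ['d', 'a', 'c']
'a': index 1 in ['d', 'a', 'c'] -> ['a', 'd', 'c']


Output: [1, 0, 2, 0, 0, 0, 2, 0, 0, 1, 1]


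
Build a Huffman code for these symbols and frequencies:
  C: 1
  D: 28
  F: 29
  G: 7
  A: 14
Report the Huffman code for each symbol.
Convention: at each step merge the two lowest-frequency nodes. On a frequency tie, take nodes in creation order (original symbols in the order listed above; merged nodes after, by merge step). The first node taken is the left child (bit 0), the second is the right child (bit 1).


Huffman tree construction:
Step 1: Merge C(1) + G(7) = 8
Step 2: Merge (C+G)(8) + A(14) = 22
Step 3: Merge ((C+G)+A)(22) + D(28) = 50
Step 4: Merge F(29) + (((C+G)+A)+D)(50) = 79
Read each symbol's code off the tree from the root (left child = 0, right child = 1).

Codes:
  C: 1000 (length 4)
  D: 11 (length 2)
  F: 0 (length 1)
  G: 1001 (length 4)
  A: 101 (length 3)
Average code length: 159/79 = 2.0127 bits/symbol


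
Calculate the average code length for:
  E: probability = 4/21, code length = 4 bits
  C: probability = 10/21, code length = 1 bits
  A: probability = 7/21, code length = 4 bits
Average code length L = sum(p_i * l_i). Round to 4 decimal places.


Weighted contributions p_i * l_i:
  E: (4/21) * 4 = 16/21
  C: (10/21) * 1 = 10/21
  A: (7/21) * 4 = 28/21
Sum = (16 + 10 + 28)/21 = 54/21

L = 54/21 = 2.5714 bits/symbol


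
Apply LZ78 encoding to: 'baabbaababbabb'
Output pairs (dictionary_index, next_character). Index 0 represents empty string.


LZ78 encoding steps:
Dictionary: {0: ''}
Step 1: w='' (idx 0), next='b' -> output (0, 'b'), add 'b' as idx 1
Step 2: w='' (idx 0), next='a' -> output (0, 'a'), add 'a' as idx 2
Step 3: w='a' (idx 2), next='b' -> output (2, 'b'), add 'ab' as idx 3
Step 4: w='b' (idx 1), next='a' -> output (1, 'a'), add 'ba' as idx 4
Step 5: w='ab' (idx 3), next='a' -> output (3, 'a'), add 'aba' as idx 5
Step 6: w='b' (idx 1), next='b' -> output (1, 'b'), add 'bb' as idx 6
Step 7: w='ab' (idx 3), next='b' -> output (3, 'b'), add 'abb' as idx 7


Encoded: [(0, 'b'), (0, 'a'), (2, 'b'), (1, 'a'), (3, 'a'), (1, 'b'), (3, 'b')]


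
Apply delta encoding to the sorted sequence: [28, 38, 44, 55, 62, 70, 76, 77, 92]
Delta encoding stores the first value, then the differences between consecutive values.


First value: 28
Deltas:
  38 - 28 = 10
  44 - 38 = 6
  55 - 44 = 11
  62 - 55 = 7
  70 - 62 = 8
  76 - 70 = 6
  77 - 76 = 1
  92 - 77 = 15


Delta encoded: [28, 10, 6, 11, 7, 8, 6, 1, 15]


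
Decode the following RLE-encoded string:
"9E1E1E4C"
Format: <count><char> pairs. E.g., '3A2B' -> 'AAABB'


Expanding each <count><char> pair:
  9E -> 'EEEEEEEEE'
  1E -> 'E'
  1E -> 'E'
  4C -> 'CCCC'

Decoded = EEEEEEEEEEECCCC


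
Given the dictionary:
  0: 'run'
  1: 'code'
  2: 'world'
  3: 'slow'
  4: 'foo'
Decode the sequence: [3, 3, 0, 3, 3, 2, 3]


Look up each index in the dictionary:
  3 -> 'slow'
  3 -> 'slow'
  0 -> 'run'
  3 -> 'slow'
  3 -> 'slow'
  2 -> 'world'
  3 -> 'slow'

Decoded: "slow slow run slow slow world slow"


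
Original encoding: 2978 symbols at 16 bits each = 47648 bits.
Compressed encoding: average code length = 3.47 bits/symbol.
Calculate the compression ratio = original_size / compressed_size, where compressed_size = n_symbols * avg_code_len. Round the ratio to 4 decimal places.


original_size = n_symbols * orig_bits = 2978 * 16 = 47648 bits
compressed_size = n_symbols * avg_code_len = 2978 * 3.47 = 10333.66 bits
ratio = original_size / compressed_size = 47648 / 10333.66 = 4.611

Compression ratio = 4.611


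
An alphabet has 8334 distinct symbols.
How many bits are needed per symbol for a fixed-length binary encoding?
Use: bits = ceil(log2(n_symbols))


log2(8334) = 13.0248
Bracket: 2^13 = 8192 < 8334 <= 2^14 = 16384
So ceil(log2(8334)) = 14

bits = ceil(log2(8334)) = ceil(13.0248) = 14 bits


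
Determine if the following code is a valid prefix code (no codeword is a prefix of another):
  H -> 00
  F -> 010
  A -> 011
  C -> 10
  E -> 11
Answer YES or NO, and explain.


Checking each pair (does one codeword prefix another?):
  H='00' vs F='010': no prefix
  H='00' vs A='011': no prefix
  H='00' vs C='10': no prefix
  H='00' vs E='11': no prefix
  F='010' vs H='00': no prefix
  F='010' vs A='011': no prefix
  F='010' vs C='10': no prefix
  F='010' vs E='11': no prefix
  A='011' vs H='00': no prefix
  A='011' vs F='010': no prefix
  A='011' vs C='10': no prefix
  A='011' vs E='11': no prefix
  C='10' vs H='00': no prefix
  C='10' vs F='010': no prefix
  C='10' vs A='011': no prefix
  C='10' vs E='11': no prefix
  E='11' vs H='00': no prefix
  E='11' vs F='010': no prefix
  E='11' vs A='011': no prefix
  E='11' vs C='10': no prefix
No violation found over all pairs.

YES -- this is a valid prefix code. No codeword is a prefix of any other codeword.


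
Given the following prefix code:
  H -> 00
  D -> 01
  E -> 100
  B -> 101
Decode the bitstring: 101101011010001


Decoding step by step:
Bits 101 -> B
Bits 101 -> B
Bits 01 -> D
Bits 101 -> B
Bits 00 -> H
Bits 01 -> D


Decoded message: BBDBHD


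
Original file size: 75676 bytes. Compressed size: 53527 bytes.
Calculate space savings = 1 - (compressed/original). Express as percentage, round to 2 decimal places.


ratio = compressed/original = 53527/75676 = 0.707318
savings = 1 - ratio = 1 - 0.707318 = 0.292682
as a percentage: 0.292682 * 100 = 29.27%

Space savings = 1 - 53527/75676 = 29.27%


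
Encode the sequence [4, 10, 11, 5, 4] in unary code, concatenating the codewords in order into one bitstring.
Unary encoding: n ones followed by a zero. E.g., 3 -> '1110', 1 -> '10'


Encode each number as n ones followed by a terminating 0:
  4 -> 11110 (5 bits)
  10 -> 11111111110 (11 bits)
  11 -> 111111111110 (12 bits)
  5 -> 111110 (6 bits)
  4 -> 11110 (5 bits)
Total length = 5 + 11 + 12 + 6 + 5 = 39 bits.

Unary([4, 10, 11, 5, 4]) = 111101111111111011111111111011111011110 (39 bits)


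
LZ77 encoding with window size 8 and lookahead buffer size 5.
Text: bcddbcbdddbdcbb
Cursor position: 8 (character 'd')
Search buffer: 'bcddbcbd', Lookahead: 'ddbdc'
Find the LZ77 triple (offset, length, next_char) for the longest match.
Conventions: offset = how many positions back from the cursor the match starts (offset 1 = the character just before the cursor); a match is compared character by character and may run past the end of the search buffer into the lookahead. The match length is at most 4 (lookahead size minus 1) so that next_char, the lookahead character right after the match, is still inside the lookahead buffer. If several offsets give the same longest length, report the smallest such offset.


Try each offset into the search buffer:
  offset=1 (pos 7, char 'd'): match length 2
  offset=2 (pos 6, char 'b'): match length 0
  offset=3 (pos 5, char 'c'): match length 0
  offset=4 (pos 4, char 'b'): match length 0
  offset=5 (pos 3, char 'd'): match length 1
  offset=6 (pos 2, char 'd'): match length 3
  offset=7 (pos 1, char 'c'): match length 0
  offset=8 (pos 0, char 'b'): match length 0
Longest match has length 3 at offset 6.
next_char = character at position 8 + 3 = 11 -> 'd'

Best match: offset=6, length=3 (matching 'ddb' starting at position 2)
LZ77 triple: (6, 3, 'd')


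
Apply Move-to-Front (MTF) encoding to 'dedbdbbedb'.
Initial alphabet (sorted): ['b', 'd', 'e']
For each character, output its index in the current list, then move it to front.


MTF encoding:
'd': index 1 in ['b', 'd', 'e'] -> ['d', 'b', 'e']
'e': index 2 in ['d', 'b', 'e'] -> ['e', 'd', 'b']
'd': index 1 in ['e', 'd', 'b'] -> ['d', 'e', 'b']
'b': index 2 in ['d', 'e', 'b'] -> ['b', 'd', 'e']
'd': index 1 in ['b', 'd', 'e'] -> ['d', 'b', 'e']
'b': index 1 in ['d', 'b', 'e'] -> ['b', 'd', 'e']
'b': index 0 in ['b', 'd', 'e'] -> ['b', 'd', 'e']
'e': index 2 in ['b', 'd', 'e'] -> ['e', 'b', 'd']
'd': index 2 in ['e', 'b', 'd'] -> ['d', 'e', 'b']
'b': index 2 in ['d', 'e', 'b'] -> ['b', 'd', 'e']


Output: [1, 2, 1, 2, 1, 1, 0, 2, 2, 2]


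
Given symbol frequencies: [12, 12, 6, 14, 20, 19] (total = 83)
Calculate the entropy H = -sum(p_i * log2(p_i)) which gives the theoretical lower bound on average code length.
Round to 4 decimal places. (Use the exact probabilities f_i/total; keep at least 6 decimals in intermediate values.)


Per-symbol terms -p_i * log2(p_i) with p_i = f_i/83:
  p = 12/83 = 0.144578: log2(p) = -2.790077, -p*log2(p) = 0.403385
  p = 12/83 = 0.144578: log2(p) = -2.790077, -p*log2(p) = 0.403385
  p = 6/83 = 0.072289: log2(p) = -3.790077, -p*log2(p) = 0.273981
  p = 14/83 = 0.168675: log2(p) = -2.567685, -p*log2(p) = 0.433103
  p = 20/83 = 0.240964: log2(p) = -2.053111, -p*log2(p) = 0.494726
  p = 19/83 = 0.228916: log2(p) = -2.127112, -p*log2(p) = 0.486929
H = 0.403385 + 0.403385 + 0.273981 + 0.433103 + 0.494726 + 0.486929 = 2.495509

H = 2.4955 bits/symbol


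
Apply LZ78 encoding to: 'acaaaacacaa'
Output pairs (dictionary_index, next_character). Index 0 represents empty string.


LZ78 encoding steps:
Dictionary: {0: ''}
Step 1: w='' (idx 0), next='a' -> output (0, 'a'), add 'a' as idx 1
Step 2: w='' (idx 0), next='c' -> output (0, 'c'), add 'c' as idx 2
Step 3: w='a' (idx 1), next='a' -> output (1, 'a'), add 'aa' as idx 3
Step 4: w='aa' (idx 3), next='c' -> output (3, 'c'), add 'aac' as idx 4
Step 5: w='a' (idx 1), next='c' -> output (1, 'c'), add 'ac' as idx 5
Step 6: w='aa' (idx 3), end of input -> output (3, '')


Encoded: [(0, 'a'), (0, 'c'), (1, 'a'), (3, 'c'), (1, 'c'), (3, '')]


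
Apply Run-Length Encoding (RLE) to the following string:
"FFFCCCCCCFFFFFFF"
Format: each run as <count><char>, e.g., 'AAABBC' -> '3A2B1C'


Scanning runs left to right:
  i=0: run of 'F' x 3 -> '3F'
  i=3: run of 'C' x 6 -> '6C'
  i=9: run of 'F' x 7 -> '7F'

RLE = 3F6C7F


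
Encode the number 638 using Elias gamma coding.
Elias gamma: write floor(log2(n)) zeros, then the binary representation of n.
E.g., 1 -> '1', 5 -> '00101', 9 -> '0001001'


num_bits = floor(log2(638)) + 1 = 10
leading_zeros = num_bits - 1 = 9
binary(638) = 1001111110

Elias gamma(638) = '000000000' + '1001111110' = 0000000001001111110 (19 bits)


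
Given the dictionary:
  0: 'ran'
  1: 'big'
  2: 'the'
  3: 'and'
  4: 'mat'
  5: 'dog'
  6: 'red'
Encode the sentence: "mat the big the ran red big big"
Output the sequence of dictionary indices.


Look up each word in the dictionary:
  'mat' -> 4
  'the' -> 2
  'big' -> 1
  'the' -> 2
  'ran' -> 0
  'red' -> 6
  'big' -> 1
  'big' -> 1

Encoded: [4, 2, 1, 2, 0, 6, 1, 1]


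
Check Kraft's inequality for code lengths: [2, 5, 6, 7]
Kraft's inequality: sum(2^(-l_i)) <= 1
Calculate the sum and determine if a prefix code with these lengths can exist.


Sum = 2^(-2) + 2^(-5) + 2^(-6) + 2^(-7)
    = 0.25 + 0.03125 + 0.015625 + 0.0078125
    = 39/128 = 0.3046875
Since 0.3046875 <= 1, Kraft's inequality IS satisfied.
A prefix code with these lengths CAN exist.

Kraft sum = 0.3046875. Satisfied.


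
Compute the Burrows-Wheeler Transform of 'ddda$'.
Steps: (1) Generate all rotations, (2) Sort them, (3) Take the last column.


Rotations (sorted):
  0: $ddda -> last char: a
  1: a$ddd -> last char: d
  2: da$dd -> last char: d
  3: dda$d -> last char: d
  4: ddda$ -> last char: $


BWT = addd$


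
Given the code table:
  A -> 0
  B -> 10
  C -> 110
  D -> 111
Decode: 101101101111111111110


Decoding:
10 -> B
110 -> C
110 -> C
111 -> D
111 -> D
111 -> D
111 -> D
0 -> A


Result: BCCDDDDA


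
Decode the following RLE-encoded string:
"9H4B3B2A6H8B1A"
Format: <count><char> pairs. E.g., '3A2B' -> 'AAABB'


Expanding each <count><char> pair:
  9H -> 'HHHHHHHHH'
  4B -> 'BBBB'
  3B -> 'BBB'
  2A -> 'AA'
  6H -> 'HHHHHH'
  8B -> 'BBBBBBBB'
  1A -> 'A'

Decoded = HHHHHHHHHBBBBBBBAAHHHHHHBBBBBBBBA


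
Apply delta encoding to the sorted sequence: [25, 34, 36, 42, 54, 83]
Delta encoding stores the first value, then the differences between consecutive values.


First value: 25
Deltas:
  34 - 25 = 9
  36 - 34 = 2
  42 - 36 = 6
  54 - 42 = 12
  83 - 54 = 29


Delta encoded: [25, 9, 2, 6, 12, 29]


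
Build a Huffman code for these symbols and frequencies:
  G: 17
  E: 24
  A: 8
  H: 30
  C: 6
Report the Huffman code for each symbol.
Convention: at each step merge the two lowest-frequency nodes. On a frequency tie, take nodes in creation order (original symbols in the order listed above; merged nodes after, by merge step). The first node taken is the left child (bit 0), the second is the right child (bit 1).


Huffman tree construction:
Step 1: Merge C(6) + A(8) = 14
Step 2: Merge (C+A)(14) + G(17) = 31
Step 3: Merge E(24) + H(30) = 54
Step 4: Merge ((C+A)+G)(31) + (E+H)(54) = 85
Read each symbol's code off the tree from the root (left child = 0, right child = 1).

Codes:
  G: 01 (length 2)
  E: 10 (length 2)
  A: 001 (length 3)
  H: 11 (length 2)
  C: 000 (length 3)
Average code length: 184/85 = 2.1647 bits/symbol


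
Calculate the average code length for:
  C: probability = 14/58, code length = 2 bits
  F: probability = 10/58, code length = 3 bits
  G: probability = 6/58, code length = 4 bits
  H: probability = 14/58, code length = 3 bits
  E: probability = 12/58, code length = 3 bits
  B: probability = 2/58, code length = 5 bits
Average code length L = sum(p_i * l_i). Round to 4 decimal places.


Weighted contributions p_i * l_i:
  C: (14/58) * 2 = 28/58
  F: (10/58) * 3 = 30/58
  G: (6/58) * 4 = 24/58
  H: (14/58) * 3 = 42/58
  E: (12/58) * 3 = 36/58
  B: (2/58) * 5 = 10/58
Sum = (28 + 30 + 24 + 42 + 36 + 10)/58 = 170/58

L = 170/58 = 2.9310 bits/symbol


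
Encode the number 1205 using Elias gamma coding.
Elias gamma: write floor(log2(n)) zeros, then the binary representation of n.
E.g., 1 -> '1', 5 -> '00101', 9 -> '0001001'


num_bits = floor(log2(1205)) + 1 = 11
leading_zeros = num_bits - 1 = 10
binary(1205) = 10010110101

Elias gamma(1205) = '0000000000' + '10010110101' = 000000000010010110101 (21 bits)


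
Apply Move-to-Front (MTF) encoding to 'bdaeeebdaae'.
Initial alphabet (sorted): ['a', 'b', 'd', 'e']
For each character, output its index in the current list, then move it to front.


MTF encoding:
'b': index 1 in ['a', 'b', 'd', 'e'] -> ['b', 'a', 'd', 'e']
'd': index 2 in ['b', 'a', 'd', 'e'] -> ['d', 'b', 'a', 'e']
'a': index 2 in ['d', 'b', 'a', 'e'] -> ['a', 'd', 'b', 'e']
'e': index 3 in ['a', 'd', 'b', 'e'] -> ['e', 'a', 'd', 'b']
'e': index 0 in ['e', 'a', 'd', 'b'] -> ['e', 'a', 'd', 'b']
'e': index 0 in ['e', 'a', 'd', 'b'] -> ['e', 'a', 'd', 'b']
'b': index 3 in ['e', 'a', 'd', 'b'] -> ['b', 'e', 'a', 'd']
'd': index 3 in ['b', 'e', 'a', 'd'] -> ['d', 'b', 'e', 'a']
'a': index 3 in ['d', 'b', 'e', 'a'] -> ['a', 'd', 'b', 'e']
'a': index 0 in ['a', 'd', 'b', 'e'] -> ['a', 'd', 'b', 'e']
'e': index 3 in ['a', 'd', 'b', 'e'] -> ['e', 'a', 'd', 'b']


Output: [1, 2, 2, 3, 0, 0, 3, 3, 3, 0, 3]


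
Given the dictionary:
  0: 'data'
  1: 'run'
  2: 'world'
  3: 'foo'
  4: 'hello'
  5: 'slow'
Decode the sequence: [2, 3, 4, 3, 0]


Look up each index in the dictionary:
  2 -> 'world'
  3 -> 'foo'
  4 -> 'hello'
  3 -> 'foo'
  0 -> 'data'

Decoded: "world foo hello foo data"


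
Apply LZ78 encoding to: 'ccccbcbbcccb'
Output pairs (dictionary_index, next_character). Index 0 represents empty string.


LZ78 encoding steps:
Dictionary: {0: ''}
Step 1: w='' (idx 0), next='c' -> output (0, 'c'), add 'c' as idx 1
Step 2: w='c' (idx 1), next='c' -> output (1, 'c'), add 'cc' as idx 2
Step 3: w='c' (idx 1), next='b' -> output (1, 'b'), add 'cb' as idx 3
Step 4: w='cb' (idx 3), next='b' -> output (3, 'b'), add 'cbb' as idx 4
Step 5: w='cc' (idx 2), next='c' -> output (2, 'c'), add 'ccc' as idx 5
Step 6: w='' (idx 0), next='b' -> output (0, 'b'), add 'b' as idx 6


Encoded: [(0, 'c'), (1, 'c'), (1, 'b'), (3, 'b'), (2, 'c'), (0, 'b')]


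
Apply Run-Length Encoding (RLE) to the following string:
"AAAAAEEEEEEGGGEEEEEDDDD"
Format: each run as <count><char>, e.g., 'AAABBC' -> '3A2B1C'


Scanning runs left to right:
  i=0: run of 'A' x 5 -> '5A'
  i=5: run of 'E' x 6 -> '6E'
  i=11: run of 'G' x 3 -> '3G'
  i=14: run of 'E' x 5 -> '5E'
  i=19: run of 'D' x 4 -> '4D'

RLE = 5A6E3G5E4D


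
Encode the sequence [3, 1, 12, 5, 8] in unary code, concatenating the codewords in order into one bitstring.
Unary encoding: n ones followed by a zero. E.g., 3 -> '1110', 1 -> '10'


Encode each number as n ones followed by a terminating 0:
  3 -> 1110 (4 bits)
  1 -> 10 (2 bits)
  12 -> 1111111111110 (13 bits)
  5 -> 111110 (6 bits)
  8 -> 111111110 (9 bits)
Total length = 4 + 2 + 13 + 6 + 9 = 34 bits.

Unary([3, 1, 12, 5, 8]) = 1110101111111111110111110111111110 (34 bits)
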